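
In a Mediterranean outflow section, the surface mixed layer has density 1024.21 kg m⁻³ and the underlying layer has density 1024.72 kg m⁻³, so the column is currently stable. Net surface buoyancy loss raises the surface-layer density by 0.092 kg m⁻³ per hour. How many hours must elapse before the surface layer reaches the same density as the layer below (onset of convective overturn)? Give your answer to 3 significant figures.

Density deficit of the surface layer: 1024.72 − 1024.21 = 0.51 kg m⁻³.
Required change = 0.51 / 0.092 = 5.54 hours.

5.54 hours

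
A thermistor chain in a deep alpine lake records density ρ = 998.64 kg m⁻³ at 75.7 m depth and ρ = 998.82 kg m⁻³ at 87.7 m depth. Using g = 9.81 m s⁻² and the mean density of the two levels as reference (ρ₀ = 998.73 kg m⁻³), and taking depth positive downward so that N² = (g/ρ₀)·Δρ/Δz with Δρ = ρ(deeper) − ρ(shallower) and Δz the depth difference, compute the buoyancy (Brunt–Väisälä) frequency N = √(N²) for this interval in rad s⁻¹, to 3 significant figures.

0.0121 rad s⁻¹

Δρ = 998.82 − 998.64 = 0.18 kg m⁻³ over Δz = 87.7 − 75.7 = 12 m.
N² = (9.81/998.73) × (0.18/12) = 1.4734 × 10⁻⁴ s⁻².
N = √(1.4734 × 10⁻⁴) = 0.012138 rad s⁻¹ ≈ 0.0121 rad s⁻¹.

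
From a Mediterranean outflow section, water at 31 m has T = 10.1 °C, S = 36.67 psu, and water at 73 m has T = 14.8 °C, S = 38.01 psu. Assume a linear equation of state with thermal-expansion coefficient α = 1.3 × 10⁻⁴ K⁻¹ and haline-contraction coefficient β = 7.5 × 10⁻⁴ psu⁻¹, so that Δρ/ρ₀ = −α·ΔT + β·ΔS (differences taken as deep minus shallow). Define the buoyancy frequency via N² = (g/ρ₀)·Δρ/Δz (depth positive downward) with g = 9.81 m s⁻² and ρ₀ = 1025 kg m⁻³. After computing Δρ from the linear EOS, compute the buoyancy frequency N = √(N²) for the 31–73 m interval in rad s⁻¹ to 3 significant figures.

9.59 × 10⁻³ rad s⁻¹

ΔT = +4.7 K, ΔS = +1.34 psu (deep − shallow).
Δρ/ρ₀ = −αΔT + βΔS = -6.11 × 10⁻⁴ + 1.005 × 10⁻³ = 3.94 × 10⁻⁴, so Δρ ≈ 0.4039 kg m⁻³.
N² = (g/ρ₀)·Δρ/Δz = g·(Δρ/ρ₀)/Δz = 9.81 × 3.94 × 10⁻⁴ / 42 = 9.2027 × 10⁻⁵ s⁻².
N = √(9.2027 × 10⁻⁵) = 9.5931 × 10⁻³ rad s⁻¹ ≈ 9.59 × 10⁻³ rad s⁻¹.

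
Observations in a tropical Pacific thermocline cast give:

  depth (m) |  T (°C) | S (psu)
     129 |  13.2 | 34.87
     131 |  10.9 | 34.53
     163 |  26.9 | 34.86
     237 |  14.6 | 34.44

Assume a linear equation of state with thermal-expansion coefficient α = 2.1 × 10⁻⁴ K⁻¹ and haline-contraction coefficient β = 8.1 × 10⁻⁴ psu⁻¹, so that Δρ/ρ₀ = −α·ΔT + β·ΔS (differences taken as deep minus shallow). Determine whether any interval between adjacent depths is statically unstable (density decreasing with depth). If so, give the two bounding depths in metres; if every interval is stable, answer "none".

Evaluate Δρ/ρ₀ = −αΔT + βΔS across each adjacent pair:
  129–131 m: −αΔT+βΔS = −(2.1 × 10⁻⁴)(-2.3)+(8.1 × 10⁻⁴)(-0.34) = 2.1 × 10⁻⁴ → stable
  131–163 m: −αΔT+βΔS = −(2.1 × 10⁻⁴)(+16.0)+(8.1 × 10⁻⁴)(+0.33) = -3.1 × 10⁻³ → UNSTABLE
  163–237 m: −αΔT+βΔS = −(2.1 × 10⁻⁴)(-12.3)+(8.1 × 10⁻⁴)(-0.42) = 2.2 × 10⁻³ → stable
The 131–163 m interval has Δρ < 0: lighter water underlies denser water.

131–163 m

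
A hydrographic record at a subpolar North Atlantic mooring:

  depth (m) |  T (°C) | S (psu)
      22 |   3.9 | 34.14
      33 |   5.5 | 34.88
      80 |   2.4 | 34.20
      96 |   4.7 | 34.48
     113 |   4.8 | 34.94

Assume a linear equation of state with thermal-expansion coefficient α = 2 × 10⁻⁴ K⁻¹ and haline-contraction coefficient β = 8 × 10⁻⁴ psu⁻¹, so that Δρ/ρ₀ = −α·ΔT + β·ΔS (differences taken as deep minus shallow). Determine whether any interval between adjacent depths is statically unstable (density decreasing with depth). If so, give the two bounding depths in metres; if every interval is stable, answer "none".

Evaluate Δρ/ρ₀ = −αΔT + βΔS across each adjacent pair:
  22–33 m: −αΔT+βΔS = −(2 × 10⁻⁴)(+1.6)+(8 × 10⁻⁴)(+0.74) = 2.7 × 10⁻⁴ → stable
  33–80 m: −αΔT+βΔS = −(2 × 10⁻⁴)(-3.1)+(8 × 10⁻⁴)(-0.68) = 7.6 × 10⁻⁵ → stable
  80–96 m: −αΔT+βΔS = −(2 × 10⁻⁴)(+2.3)+(8 × 10⁻⁴)(+0.28) = -2.4 × 10⁻⁴ → UNSTABLE
  96–113 m: −αΔT+βΔS = −(2 × 10⁻⁴)(+0.1)+(8 × 10⁻⁴)(+0.46) = 3.5 × 10⁻⁴ → stable
The 80–96 m interval has Δρ < 0: lighter water underlies denser water.

80–96 m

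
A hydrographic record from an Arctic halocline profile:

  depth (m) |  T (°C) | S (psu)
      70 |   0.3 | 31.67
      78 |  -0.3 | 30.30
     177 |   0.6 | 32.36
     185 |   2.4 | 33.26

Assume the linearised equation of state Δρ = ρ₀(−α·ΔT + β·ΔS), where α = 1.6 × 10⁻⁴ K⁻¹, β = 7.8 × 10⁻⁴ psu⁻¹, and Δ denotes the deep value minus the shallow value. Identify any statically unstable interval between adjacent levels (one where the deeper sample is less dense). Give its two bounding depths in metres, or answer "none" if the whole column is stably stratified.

70–78 m

Evaluate Δρ/ρ₀ = −αΔT + βΔS across each adjacent pair:
  70–78 m: −αΔT+βΔS = −(1.6 × 10⁻⁴)(-0.6)+(7.8 × 10⁻⁴)(-1.37) = -9.7 × 10⁻⁴ → UNSTABLE
  78–177 m: −αΔT+βΔS = −(1.6 × 10⁻⁴)(+0.9)+(7.8 × 10⁻⁴)(+2.06) = 1.5 × 10⁻³ → stable
  177–185 m: −αΔT+βΔS = −(1.6 × 10⁻⁴)(+1.8)+(7.8 × 10⁻⁴)(+0.90) = 4.1 × 10⁻⁴ → stable
The 70–78 m interval has Δρ < 0: lighter water underlies denser water.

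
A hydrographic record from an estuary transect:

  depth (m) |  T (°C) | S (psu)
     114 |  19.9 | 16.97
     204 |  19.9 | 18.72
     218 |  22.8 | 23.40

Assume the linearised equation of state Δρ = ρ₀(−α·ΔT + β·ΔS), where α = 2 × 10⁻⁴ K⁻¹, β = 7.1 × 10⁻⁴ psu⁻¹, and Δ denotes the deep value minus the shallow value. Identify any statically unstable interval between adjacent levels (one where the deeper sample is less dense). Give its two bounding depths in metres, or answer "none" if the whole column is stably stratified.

none

Evaluate Δρ/ρ₀ = −αΔT + βΔS across each adjacent pair:
  114–204 m: −αΔT+βΔS = −(2 × 10⁻⁴)(+0.0)+(7.1 × 10⁻⁴)(+1.75) = 1.2 × 10⁻³ → stable
  204–218 m: −αΔT+βΔS = −(2 × 10⁻⁴)(+2.9)+(7.1 × 10⁻⁴)(+4.68) = 2.7 × 10⁻³ → stable
Every interval has Δρ > 0: the column is stably stratified throughout.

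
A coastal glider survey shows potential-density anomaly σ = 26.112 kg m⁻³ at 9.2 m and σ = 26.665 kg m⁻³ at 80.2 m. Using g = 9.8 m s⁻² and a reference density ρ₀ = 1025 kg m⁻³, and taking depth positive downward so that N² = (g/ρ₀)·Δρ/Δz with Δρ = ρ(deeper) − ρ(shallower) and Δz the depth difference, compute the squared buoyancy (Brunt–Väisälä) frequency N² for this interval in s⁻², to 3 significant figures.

7.45 × 10⁻⁵ s⁻²

Δρ = 1026.665 − 1026.112 = 0.553 kg m⁻³ over Δz = 80.2 − 9.2 = 71 m.
N² = (9.8/1025) × (0.553/71) = 7.4468 × 10⁻⁵ s⁻² ≈ 7.45 × 10⁻⁵ s⁻².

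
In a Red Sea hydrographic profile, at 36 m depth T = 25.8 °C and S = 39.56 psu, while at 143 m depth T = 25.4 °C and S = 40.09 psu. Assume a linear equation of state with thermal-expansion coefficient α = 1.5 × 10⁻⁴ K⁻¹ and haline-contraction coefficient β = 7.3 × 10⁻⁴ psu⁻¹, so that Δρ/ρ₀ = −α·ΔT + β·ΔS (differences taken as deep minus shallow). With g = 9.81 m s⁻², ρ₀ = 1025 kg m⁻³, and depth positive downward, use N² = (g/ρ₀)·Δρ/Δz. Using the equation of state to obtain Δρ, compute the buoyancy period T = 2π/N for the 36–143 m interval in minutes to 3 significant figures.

16.4 min

ΔT = -0.4 K, ΔS = +0.53 psu (deep − shallow).
Δρ/ρ₀ = −αΔT + βΔS = 6.00 × 10⁻⁵ + 3.869 × 10⁻⁴ = 4.469 × 10⁻⁴, so Δρ ≈ 0.4581 kg m⁻³.
N² = (g/ρ₀)·Δρ/Δz = g·(Δρ/ρ₀)/Δz = 9.81 × 4.469 × 10⁻⁴ / 107 = 4.0973 × 10⁻⁵ s⁻².
N = √(4.0973 × 10⁻⁵) = 6.4010 × 10⁻³ rad s⁻¹ → T = 2π/N = 981.59 s = 16.360 min ≈ 16.4 min.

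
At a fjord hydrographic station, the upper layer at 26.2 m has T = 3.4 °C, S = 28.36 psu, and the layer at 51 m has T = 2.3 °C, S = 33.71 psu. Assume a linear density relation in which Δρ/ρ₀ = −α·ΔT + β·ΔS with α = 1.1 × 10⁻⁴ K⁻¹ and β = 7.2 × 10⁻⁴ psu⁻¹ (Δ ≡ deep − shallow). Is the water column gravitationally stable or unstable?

ΔT = 2.3 − 3.4 = -1.1 K and ΔS = 33.71 − 28.36 = +5.35 psu (deep − shallow).
−αΔT = 1.21 × 10⁻⁴; βΔS = 3.852 × 10⁻³; sum Δρ/ρ₀ = 3.973 × 10⁻³.
Δρ/ρ₀ > 0, so Δρ > 0: deeper water is denser → statically stable.

stable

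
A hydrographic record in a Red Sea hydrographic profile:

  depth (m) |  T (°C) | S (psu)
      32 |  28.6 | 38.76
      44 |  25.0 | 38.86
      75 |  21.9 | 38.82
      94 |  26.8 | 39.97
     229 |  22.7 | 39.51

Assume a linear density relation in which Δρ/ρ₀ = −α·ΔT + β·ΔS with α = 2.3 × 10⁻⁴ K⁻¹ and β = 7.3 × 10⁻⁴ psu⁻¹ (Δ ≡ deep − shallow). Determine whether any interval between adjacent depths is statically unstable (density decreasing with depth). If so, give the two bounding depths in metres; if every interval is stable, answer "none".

Evaluate Δρ/ρ₀ = −αΔT + βΔS across each adjacent pair:
  32–44 m: −αΔT+βΔS = −(2.3 × 10⁻⁴)(-3.6)+(7.3 × 10⁻⁴)(+0.10) = 9.0 × 10⁻⁴ → stable
  44–75 m: −αΔT+βΔS = −(2.3 × 10⁻⁴)(-3.1)+(7.3 × 10⁻⁴)(-0.04) = 6.8 × 10⁻⁴ → stable
  75–94 m: −αΔT+βΔS = −(2.3 × 10⁻⁴)(+4.9)+(7.3 × 10⁻⁴)(+1.15) = -2.9 × 10⁻⁴ → UNSTABLE
  94–229 m: −αΔT+βΔS = −(2.3 × 10⁻⁴)(-4.1)+(7.3 × 10⁻⁴)(-0.46) = 6.1 × 10⁻⁴ → stable
The 75–94 m interval has Δρ < 0: lighter water underlies denser water.

75–94 m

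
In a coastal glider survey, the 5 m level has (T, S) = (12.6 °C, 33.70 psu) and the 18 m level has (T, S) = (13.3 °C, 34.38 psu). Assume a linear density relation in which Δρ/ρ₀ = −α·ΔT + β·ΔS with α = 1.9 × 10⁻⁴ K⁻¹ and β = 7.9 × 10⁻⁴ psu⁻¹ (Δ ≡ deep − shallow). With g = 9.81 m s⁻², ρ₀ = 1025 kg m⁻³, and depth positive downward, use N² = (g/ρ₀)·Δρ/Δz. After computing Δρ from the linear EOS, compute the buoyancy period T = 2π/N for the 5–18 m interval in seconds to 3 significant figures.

360 s

ΔT = +0.7 K, ΔS = +0.68 psu (deep − shallow).
Δρ/ρ₀ = −αΔT + βΔS = -1.33 × 10⁻⁴ + 5.372 × 10⁻⁴ = 4.042 × 10⁻⁴, so Δρ ≈ 0.4143 kg m⁻³.
N² = (g/ρ₀)·Δρ/Δz = g·(Δρ/ρ₀)/Δz = 9.81 × 4.042 × 10⁻⁴ / 13 = 3.0502 × 10⁻⁴ s⁻².
N = √(3.0502 × 10⁻⁴) = 0.017465 rad s⁻¹ → T = 2π/N = 359.76 s ≈ 360 s.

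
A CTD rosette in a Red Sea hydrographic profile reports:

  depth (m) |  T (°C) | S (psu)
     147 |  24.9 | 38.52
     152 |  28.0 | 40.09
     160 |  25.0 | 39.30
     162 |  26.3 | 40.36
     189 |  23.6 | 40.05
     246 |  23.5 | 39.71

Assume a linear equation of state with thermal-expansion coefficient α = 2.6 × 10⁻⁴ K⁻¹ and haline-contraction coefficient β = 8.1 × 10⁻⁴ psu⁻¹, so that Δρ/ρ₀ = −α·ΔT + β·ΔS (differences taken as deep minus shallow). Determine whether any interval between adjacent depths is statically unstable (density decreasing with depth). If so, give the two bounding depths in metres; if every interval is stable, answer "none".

189–246 m

Evaluate Δρ/ρ₀ = −αΔT + βΔS across each adjacent pair:
  147–152 m: −αΔT+βΔS = −(2.6 × 10⁻⁴)(+3.1)+(8.1 × 10⁻⁴)(+1.57) = 4.7 × 10⁻⁴ → stable
  152–160 m: −αΔT+βΔS = −(2.6 × 10⁻⁴)(-3.0)+(8.1 × 10⁻⁴)(-0.79) = 1.4 × 10⁻⁴ → stable
  160–162 m: −αΔT+βΔS = −(2.6 × 10⁻⁴)(+1.3)+(8.1 × 10⁻⁴)(+1.06) = 5.2 × 10⁻⁴ → stable
  162–189 m: −αΔT+βΔS = −(2.6 × 10⁻⁴)(-2.7)+(8.1 × 10⁻⁴)(-0.31) = 4.5 × 10⁻⁴ → stable
  189–246 m: −αΔT+βΔS = −(2.6 × 10⁻⁴)(-0.1)+(8.1 × 10⁻⁴)(-0.34) = -2.5 × 10⁻⁴ → UNSTABLE
The 189–246 m interval has Δρ < 0: lighter water underlies denser water.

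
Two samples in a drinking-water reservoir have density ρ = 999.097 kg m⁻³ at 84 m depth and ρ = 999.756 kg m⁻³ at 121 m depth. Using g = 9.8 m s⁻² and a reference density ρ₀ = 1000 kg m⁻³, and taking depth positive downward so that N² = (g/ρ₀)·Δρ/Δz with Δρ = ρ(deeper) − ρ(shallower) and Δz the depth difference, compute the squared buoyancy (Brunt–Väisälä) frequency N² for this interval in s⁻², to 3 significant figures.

Δρ = 999.756 − 999.097 = 0.659 kg m⁻³ over Δz = 121 − 84 = 37 m.
N² = (9.8/1000) × (0.659/37) = 1.7455 × 10⁻⁴ s⁻² ≈ 1.75 × 10⁻⁴ s⁻².

1.75 × 10⁻⁴ s⁻²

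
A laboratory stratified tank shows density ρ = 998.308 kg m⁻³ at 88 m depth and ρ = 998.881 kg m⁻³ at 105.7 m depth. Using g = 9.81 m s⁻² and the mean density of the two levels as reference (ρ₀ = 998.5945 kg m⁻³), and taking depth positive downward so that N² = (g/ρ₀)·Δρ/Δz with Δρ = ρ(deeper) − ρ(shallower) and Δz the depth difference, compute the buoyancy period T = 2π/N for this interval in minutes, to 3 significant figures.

5.87 min

Δρ = 998.881 − 998.308 = 0.573 kg m⁻³ over Δz = 105.7 − 88 = 17.7 m.
N² = (9.81/998.5945) × (0.573/17.7) = 3.1802 × 10⁻⁴ s⁻².
N = √(3.1802 × 10⁻⁴) = 0.017833 rad s⁻¹, so T = 2π/N = 352.33 s = 5.8722 min ≈ 5.87 min.
N² > 0, so the interval is statically stable.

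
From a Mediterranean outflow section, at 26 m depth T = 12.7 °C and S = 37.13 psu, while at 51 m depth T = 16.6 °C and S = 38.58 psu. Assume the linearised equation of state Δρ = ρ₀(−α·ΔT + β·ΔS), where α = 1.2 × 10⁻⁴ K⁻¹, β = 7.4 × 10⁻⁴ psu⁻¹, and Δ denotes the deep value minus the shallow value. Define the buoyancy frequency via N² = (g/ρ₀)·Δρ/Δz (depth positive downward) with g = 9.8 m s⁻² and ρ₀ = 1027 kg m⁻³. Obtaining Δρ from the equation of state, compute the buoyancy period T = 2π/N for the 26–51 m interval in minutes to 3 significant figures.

6.80 min

ΔT = +3.9 K, ΔS = +1.45 psu (deep − shallow).
Δρ/ρ₀ = −αΔT + βΔS = -4.68 × 10⁻⁴ + 1.073 × 10⁻³ = 6.05 × 10⁻⁴, so Δρ ≈ 0.6213 kg m⁻³.
N² = (g/ρ₀)·Δρ/Δz = g·(Δρ/ρ₀)/Δz = 9.8 × 6.05 × 10⁻⁴ / 25 = 2.3716 × 10⁻⁴ s⁻².
N = √(2.3716 × 10⁻⁴) = 0.015400 rad s⁻¹ → T = 2π/N = 408.00 s = 6.8000 min ≈ 6.80 min.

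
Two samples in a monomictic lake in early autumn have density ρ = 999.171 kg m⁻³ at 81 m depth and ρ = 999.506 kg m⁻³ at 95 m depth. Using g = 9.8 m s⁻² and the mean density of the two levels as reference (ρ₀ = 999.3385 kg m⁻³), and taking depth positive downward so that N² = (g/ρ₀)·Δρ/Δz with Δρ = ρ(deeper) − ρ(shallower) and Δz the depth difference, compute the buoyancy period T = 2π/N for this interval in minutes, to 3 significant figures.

Δρ = 999.506 − 999.171 = 0.335 kg m⁻³ over Δz = 95 − 81 = 14 m.
N² = (9.8/999.3385) × (0.335/14) = 2.3466 × 10⁻⁴ s⁻².
N = √(2.3466 × 10⁻⁴) = 0.015319 rad s⁻¹, so T = 2π/N = 410.16 s = 6.8360 min ≈ 6.84 min.

6.84 min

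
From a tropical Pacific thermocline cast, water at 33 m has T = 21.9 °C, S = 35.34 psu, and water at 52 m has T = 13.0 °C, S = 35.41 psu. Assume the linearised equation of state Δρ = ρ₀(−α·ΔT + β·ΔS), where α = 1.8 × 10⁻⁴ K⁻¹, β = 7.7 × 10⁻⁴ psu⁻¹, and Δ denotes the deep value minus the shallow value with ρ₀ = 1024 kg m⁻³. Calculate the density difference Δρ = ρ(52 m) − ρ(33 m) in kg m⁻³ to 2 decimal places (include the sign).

ΔT = -8.9 K, ΔS = +0.07 psu (deep − shallow).
Δρ/ρ₀ = −(1.8 × 10⁻⁴)(-8.9) + (7.7 × 10⁻⁴)(+0.07) = 1.6559 × 10⁻³.
Δρ = 1024 × (1.6559 × 10⁻³) = +1.70 kg m⁻³.
Positive Δρ: denser below, stable.

+1.70 kg m⁻³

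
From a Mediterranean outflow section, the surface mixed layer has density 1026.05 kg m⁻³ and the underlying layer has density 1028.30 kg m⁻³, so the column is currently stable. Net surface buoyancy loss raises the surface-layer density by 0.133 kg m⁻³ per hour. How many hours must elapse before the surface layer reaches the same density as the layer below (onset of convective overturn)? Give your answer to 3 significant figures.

16.9 hours

Density deficit of the surface layer: 1028.30 − 1026.05 = 2.25 kg m⁻³.
Required change = 2.25 / 0.133 = 16.9 hours.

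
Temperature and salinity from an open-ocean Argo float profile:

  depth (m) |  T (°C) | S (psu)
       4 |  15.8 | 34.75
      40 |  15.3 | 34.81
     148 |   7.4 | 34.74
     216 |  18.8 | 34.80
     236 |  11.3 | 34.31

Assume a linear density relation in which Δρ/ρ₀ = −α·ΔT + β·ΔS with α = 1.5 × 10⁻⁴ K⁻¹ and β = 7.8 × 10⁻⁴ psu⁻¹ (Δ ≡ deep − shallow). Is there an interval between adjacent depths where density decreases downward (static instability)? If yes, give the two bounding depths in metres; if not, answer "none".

148–216 m

Evaluate Δρ/ρ₀ = −αΔT + βΔS across each adjacent pair:
  4–40 m: −αΔT+βΔS = −(1.5 × 10⁻⁴)(-0.5)+(7.8 × 10⁻⁴)(+0.06) = 1.2 × 10⁻⁴ → stable
  40–148 m: −αΔT+βΔS = −(1.5 × 10⁻⁴)(-7.9)+(7.8 × 10⁻⁴)(-0.07) = 1.1 × 10⁻³ → stable
  148–216 m: −αΔT+βΔS = −(1.5 × 10⁻⁴)(+11.4)+(7.8 × 10⁻⁴)(+0.06) = -1.7 × 10⁻³ → UNSTABLE
  216–236 m: −αΔT+βΔS = −(1.5 × 10⁻⁴)(-7.5)+(7.8 × 10⁻⁴)(-0.49) = 7.4 × 10⁻⁴ → stable
The 148–216 m interval has Δρ < 0: lighter water underlies denser water.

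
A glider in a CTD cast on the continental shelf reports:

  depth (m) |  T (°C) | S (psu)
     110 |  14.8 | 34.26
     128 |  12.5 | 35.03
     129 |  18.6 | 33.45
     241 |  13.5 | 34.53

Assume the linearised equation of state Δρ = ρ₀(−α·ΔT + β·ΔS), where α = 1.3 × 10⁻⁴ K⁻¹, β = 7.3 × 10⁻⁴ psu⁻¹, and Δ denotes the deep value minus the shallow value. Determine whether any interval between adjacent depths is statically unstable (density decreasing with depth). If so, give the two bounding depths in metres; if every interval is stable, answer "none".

Evaluate Δρ/ρ₀ = −αΔT + βΔS across each adjacent pair:
  110–128 m: −αΔT+βΔS = −(1.3 × 10⁻⁴)(-2.3)+(7.3 × 10⁻⁴)(+0.77) = 8.6 × 10⁻⁴ → stable
  128–129 m: −αΔT+βΔS = −(1.3 × 10⁻⁴)(+6.1)+(7.3 × 10⁻⁴)(-1.58) = -1.9 × 10⁻³ → UNSTABLE
  129–241 m: −αΔT+βΔS = −(1.3 × 10⁻⁴)(-5.1)+(7.3 × 10⁻⁴)(+1.08) = 1.5 × 10⁻³ → stable
The 128–129 m interval has Δρ < 0: lighter water underlies denser water.

128–129 m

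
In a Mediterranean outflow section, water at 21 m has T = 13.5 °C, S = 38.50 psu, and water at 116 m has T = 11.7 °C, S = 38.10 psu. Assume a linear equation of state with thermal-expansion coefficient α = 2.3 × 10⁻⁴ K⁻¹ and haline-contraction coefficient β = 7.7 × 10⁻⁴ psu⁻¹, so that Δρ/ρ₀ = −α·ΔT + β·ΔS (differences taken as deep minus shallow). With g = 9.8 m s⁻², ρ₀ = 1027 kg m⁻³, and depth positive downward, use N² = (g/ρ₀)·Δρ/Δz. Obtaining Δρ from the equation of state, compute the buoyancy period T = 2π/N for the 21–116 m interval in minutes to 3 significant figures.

ΔT = -1.8 K, ΔS = -0.40 psu (deep − shallow).
Δρ/ρ₀ = −αΔT + βΔS = 4.14 × 10⁻⁴ − 3.08 × 10⁻⁴ = 1.06 × 10⁻⁴, so Δρ ≈ 0.1089 kg m⁻³.
N² = (g/ρ₀)·Δρ/Δz = g·(Δρ/ρ₀)/Δz = 9.8 × 1.06 × 10⁻⁴ / 95 = 1.0935 × 10⁻⁵ s⁻².
N = √(1.0935 × 10⁻⁵) = 3.3068 × 10⁻³ rad s⁻¹ → T = 2π/N = 1.9001 × 10³ s = 31.668 min ≈ 31.7 min.

31.7 min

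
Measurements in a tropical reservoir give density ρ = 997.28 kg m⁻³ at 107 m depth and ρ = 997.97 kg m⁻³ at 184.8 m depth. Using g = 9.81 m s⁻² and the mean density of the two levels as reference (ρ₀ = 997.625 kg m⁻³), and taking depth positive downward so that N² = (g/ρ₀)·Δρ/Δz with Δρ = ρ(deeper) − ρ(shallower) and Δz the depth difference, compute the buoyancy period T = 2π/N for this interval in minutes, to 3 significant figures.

Δρ = 997.97 − 997.28 = 0.69 kg m⁻³ over Δz = 184.8 − 107 = 77.8 m.
N² = (9.81/997.625) × (0.69/77.8) = 8.7211 × 10⁻⁵ s⁻².
N = √(8.7211 × 10⁻⁵) = 9.3387 × 10⁻³ rad s⁻¹, so T = 2π/N = 672.81 s = 11.213 min ≈ 11.2 min.

11.2 min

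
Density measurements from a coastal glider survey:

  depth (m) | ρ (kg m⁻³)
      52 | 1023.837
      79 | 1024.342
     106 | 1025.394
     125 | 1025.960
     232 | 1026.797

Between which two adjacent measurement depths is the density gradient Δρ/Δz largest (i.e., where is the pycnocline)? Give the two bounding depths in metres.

Compute the density gradient over each adjacent pair:
  52–79 m: Δρ/Δz = 0.505/27 = 0.019 kg m⁻⁴
  79–106 m: Δρ/Δz = 1.052/27 = 0.039 kg m⁻⁴
  106–125 m: Δρ/Δz = 0.566/19 = 0.030 kg m⁻⁴
  125–232 m: Δρ/Δz = 0.837/107 = 7.8 × 10⁻³ kg m⁻⁴
The largest gradient is in the 79–106 m interval — the pycnocline.

79–106 m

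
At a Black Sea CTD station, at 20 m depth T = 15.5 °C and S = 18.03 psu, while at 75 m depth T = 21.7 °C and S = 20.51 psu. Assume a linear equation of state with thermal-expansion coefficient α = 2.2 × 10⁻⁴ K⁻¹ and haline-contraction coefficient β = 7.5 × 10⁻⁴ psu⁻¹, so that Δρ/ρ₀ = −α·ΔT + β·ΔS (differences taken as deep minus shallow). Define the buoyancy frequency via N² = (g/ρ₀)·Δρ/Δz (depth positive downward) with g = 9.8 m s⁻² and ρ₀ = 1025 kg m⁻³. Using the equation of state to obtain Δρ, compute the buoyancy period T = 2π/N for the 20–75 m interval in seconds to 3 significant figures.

668 s

ΔT = +6.2 K, ΔS = +2.48 psu (deep − shallow).
Δρ/ρ₀ = −αΔT + βΔS = -1.364 × 10⁻³ + 1.86 × 10⁻³ = 4.96 × 10⁻⁴, so Δρ ≈ 0.5084 kg m⁻³.
N² = (g/ρ₀)·Δρ/Δz = g·(Δρ/ρ₀)/Δz = 9.8 × 4.96 × 10⁻⁴ / 55 = 8.8378 × 10⁻⁵ s⁻².
N = √(8.8378 × 10⁻⁵) = 9.4010 × 10⁻³ rad s⁻¹ → T = 2π/N = 668.35 s ≈ 668 s.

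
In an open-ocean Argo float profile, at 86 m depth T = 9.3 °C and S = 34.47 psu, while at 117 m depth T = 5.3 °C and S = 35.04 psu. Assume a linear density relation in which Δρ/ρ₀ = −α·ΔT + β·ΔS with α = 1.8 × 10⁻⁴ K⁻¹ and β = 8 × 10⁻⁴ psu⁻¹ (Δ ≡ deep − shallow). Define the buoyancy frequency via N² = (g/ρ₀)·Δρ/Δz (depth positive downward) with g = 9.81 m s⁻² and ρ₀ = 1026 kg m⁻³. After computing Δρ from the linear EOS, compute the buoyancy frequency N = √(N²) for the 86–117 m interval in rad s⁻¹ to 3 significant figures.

ΔT = -4.0 K, ΔS = +0.57 psu (deep − shallow).
Δρ/ρ₀ = −αΔT + βΔS = 7.20 × 10⁻⁴ + 4.56 × 10⁻⁴ = 1.176 × 10⁻³, so Δρ ≈ 1.207 kg m⁻³.
N² = (g/ρ₀)·Δρ/Δz = g·(Δρ/ρ₀)/Δz = 9.81 × 1.176 × 10⁻³ / 31 = 3.7215 × 10⁻⁴ s⁻².
N = √(3.7215 × 10⁻⁴) = 0.019291 rad s⁻¹ ≈ 0.0193 rad s⁻¹.

0.0193 rad s⁻¹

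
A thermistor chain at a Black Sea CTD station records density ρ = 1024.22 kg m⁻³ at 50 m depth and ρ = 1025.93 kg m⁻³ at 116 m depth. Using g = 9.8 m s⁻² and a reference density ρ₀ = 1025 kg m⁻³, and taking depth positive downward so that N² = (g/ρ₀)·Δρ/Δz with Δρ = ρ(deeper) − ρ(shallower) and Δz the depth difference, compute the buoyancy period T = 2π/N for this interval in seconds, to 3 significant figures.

399 s

Δρ = 1025.93 − 1024.22 = 1.71 kg m⁻³ over Δz = 116 − 50 = 66 m.
N² = (9.8/1025) × (1.71/66) = 2.4772 × 10⁻⁴ s⁻².
N = √(2.4772 × 10⁻⁴) = 0.015739 rad s⁻¹, so T = 2π/N = 399.21 s ≈ 399 s.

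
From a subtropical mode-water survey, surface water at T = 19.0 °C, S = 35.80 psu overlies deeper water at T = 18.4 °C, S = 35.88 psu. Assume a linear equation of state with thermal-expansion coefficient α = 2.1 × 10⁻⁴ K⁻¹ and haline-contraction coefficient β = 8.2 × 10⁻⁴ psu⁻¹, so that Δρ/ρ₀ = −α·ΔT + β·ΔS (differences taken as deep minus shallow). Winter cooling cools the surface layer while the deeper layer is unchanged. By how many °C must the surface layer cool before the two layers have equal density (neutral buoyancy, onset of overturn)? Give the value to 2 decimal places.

0.91 °C

Neutral buoyancy requires Δρ = 0, i.e. −α(T_deep − T_surf′) + β(S_deep − S_surf) = 0.
T_surf′ = T_deep − (β/α)·ΔS = 18.4 − (8.2 × 10⁻⁴/2.1 × 10⁻⁴)·(+0.08) = 18.0876 °C.
Cooling required: 19.0 − (18.0876) = 0.9124 °C.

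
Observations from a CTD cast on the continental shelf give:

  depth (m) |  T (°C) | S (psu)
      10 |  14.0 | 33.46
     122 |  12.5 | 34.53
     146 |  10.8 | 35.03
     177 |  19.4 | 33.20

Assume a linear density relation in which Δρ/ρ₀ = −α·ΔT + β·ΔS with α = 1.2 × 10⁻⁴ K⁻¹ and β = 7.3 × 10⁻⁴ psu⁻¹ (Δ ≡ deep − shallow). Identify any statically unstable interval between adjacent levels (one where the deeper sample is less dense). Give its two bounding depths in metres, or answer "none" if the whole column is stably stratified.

146–177 m

Evaluate Δρ/ρ₀ = −αΔT + βΔS across each adjacent pair:
  10–122 m: −αΔT+βΔS = −(1.2 × 10⁻⁴)(-1.5)+(7.3 × 10⁻⁴)(+1.07) = 9.6 × 10⁻⁴ → stable
  122–146 m: −αΔT+βΔS = −(1.2 × 10⁻⁴)(-1.7)+(7.3 × 10⁻⁴)(+0.50) = 5.7 × 10⁻⁴ → stable
  146–177 m: −αΔT+βΔS = −(1.2 × 10⁻⁴)(+8.6)+(7.3 × 10⁻⁴)(-1.83) = -2.4 × 10⁻³ → UNSTABLE
The 146–177 m interval has Δρ < 0: lighter water underlies denser water.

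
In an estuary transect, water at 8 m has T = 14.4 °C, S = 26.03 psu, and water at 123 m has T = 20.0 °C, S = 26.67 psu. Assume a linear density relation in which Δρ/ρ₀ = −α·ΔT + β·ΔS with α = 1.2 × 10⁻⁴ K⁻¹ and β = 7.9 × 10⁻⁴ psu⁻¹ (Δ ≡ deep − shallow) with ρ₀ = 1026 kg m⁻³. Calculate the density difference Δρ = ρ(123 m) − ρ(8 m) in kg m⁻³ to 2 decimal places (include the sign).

-0.17 kg m⁻³

ΔT = +5.6 K, ΔS = +0.64 psu (deep − shallow).
Δρ/ρ₀ = −(1.2 × 10⁻⁴)(+5.6) + (7.9 × 10⁻⁴)(+0.64) = -1.664 × 10⁻⁴.
Δρ = 1026 × (-1.664 × 10⁻⁴) = -0.17 kg m⁻³.
Negative Δρ: lighter below, statically unstable.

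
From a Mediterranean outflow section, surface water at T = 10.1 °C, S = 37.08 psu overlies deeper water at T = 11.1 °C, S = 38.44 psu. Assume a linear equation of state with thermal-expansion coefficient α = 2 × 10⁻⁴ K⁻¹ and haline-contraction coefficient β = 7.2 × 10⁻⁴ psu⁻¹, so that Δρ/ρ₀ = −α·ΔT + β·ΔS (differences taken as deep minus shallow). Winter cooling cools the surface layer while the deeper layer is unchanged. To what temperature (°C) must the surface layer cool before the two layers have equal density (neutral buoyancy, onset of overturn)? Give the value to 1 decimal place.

6.2 °C

Neutral buoyancy requires Δρ = 0, i.e. −α(T_deep − T_surf′) + β(S_deep − S_surf) = 0.
T_surf′ = T_deep − (β/α)·ΔS = 11.1 − (7.2 × 10⁻⁴/2 × 10⁻⁴)·(+1.36) = 6.204 °C.
Cooling required: 10.1 − (6.204) = 3.896 °C.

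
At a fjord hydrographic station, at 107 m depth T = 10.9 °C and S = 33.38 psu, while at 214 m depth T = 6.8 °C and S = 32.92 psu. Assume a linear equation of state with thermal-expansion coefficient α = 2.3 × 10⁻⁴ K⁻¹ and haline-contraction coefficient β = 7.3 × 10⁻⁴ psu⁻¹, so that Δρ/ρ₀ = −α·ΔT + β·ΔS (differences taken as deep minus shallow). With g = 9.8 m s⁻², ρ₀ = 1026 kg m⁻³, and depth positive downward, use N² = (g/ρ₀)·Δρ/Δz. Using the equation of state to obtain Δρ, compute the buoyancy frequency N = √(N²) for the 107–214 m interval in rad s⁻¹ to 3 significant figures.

ΔT = -4.1 K, ΔS = -0.46 psu (deep − shallow).
Δρ/ρ₀ = −αΔT + βΔS = 9.43 × 10⁻⁴ − 3.358 × 10⁻⁴ = 6.072 × 10⁻⁴, so Δρ ≈ 0.6230 kg m⁻³.
N² = (g/ρ₀)·Δρ/Δz = g·(Δρ/ρ₀)/Δz = 9.8 × 6.072 × 10⁻⁴ / 107 = 5.5613 × 10⁻⁵ s⁻².
N = √(5.5613 × 10⁻⁵) = 7.4574 × 10⁻³ rad s⁻¹ ≈ 7.46 × 10⁻³ rad s⁻¹.

7.46 × 10⁻³ rad s⁻¹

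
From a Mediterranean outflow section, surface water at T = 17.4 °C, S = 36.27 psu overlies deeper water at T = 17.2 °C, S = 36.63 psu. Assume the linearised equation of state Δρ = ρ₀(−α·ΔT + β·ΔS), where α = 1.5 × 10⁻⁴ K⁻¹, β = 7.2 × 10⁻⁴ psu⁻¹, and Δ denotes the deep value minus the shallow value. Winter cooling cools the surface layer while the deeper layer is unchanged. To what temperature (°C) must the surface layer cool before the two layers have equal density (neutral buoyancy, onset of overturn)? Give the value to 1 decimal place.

15.5 °C

Neutral buoyancy requires Δρ = 0, i.e. −α(T_deep − T_surf′) + β(S_deep − S_surf) = 0.
T_surf′ = T_deep − (β/α)·ΔS = 17.2 − (7.2 × 10⁻⁴/1.5 × 10⁻⁴)·(+0.36) = 15.472 °C.
Cooling required: 17.4 − (15.472) = 1.928 °C.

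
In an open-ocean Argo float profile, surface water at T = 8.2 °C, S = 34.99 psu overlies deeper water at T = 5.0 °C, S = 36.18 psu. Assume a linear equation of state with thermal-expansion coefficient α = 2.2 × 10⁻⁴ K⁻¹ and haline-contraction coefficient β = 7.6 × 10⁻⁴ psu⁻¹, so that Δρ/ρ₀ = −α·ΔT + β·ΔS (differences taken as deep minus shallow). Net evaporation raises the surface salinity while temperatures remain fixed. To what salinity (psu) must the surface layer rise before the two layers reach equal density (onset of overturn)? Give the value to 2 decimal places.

37.11 psu

Neutral buoyancy requires −α(T_deep − T_surf) + β(S_deep − S_surf′) = 0.
S_surf′ = S_deep − (α/β)·ΔT = 36.18 − (2.2 × 10⁻⁴/7.6 × 10⁻⁴)·(-3.2) = 37.1063 psu.
Increase required: 37.1063 − 34.99 = 2.1163 psu.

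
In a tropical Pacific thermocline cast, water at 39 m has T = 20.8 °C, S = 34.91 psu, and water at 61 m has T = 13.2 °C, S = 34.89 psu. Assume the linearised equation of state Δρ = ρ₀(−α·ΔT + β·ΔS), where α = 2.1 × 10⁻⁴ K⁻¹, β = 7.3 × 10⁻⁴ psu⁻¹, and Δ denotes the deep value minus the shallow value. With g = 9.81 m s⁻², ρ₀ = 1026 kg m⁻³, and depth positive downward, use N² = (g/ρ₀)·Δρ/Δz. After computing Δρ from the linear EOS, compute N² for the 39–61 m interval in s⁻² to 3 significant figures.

ΔT = -7.6 K, ΔS = -0.02 psu (deep − shallow).
Δρ/ρ₀ = −αΔT + βΔS = 1.596 × 10⁻³ − 1.46 × 10⁻⁵ = 1.5814 × 10⁻³, so Δρ ≈ 1.623 kg m⁻³.
N² = (g/ρ₀)·Δρ/Δz = g·(Δρ/ρ₀)/Δz = 9.81 × 1.5814 × 10⁻³ / 22 = 7.0516 × 10⁻⁴ s⁻² ≈ 7.05 × 10⁻⁴ s⁻².

7.05 × 10⁻⁴ s⁻²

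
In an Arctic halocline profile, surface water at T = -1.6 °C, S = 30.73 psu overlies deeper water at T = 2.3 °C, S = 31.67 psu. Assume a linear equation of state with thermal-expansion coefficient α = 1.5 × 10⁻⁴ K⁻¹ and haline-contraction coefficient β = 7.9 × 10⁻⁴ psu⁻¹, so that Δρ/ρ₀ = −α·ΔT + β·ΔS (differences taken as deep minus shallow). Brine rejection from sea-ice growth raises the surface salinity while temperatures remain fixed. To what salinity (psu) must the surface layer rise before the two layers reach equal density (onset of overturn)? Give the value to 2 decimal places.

30.93 psu

Neutral buoyancy requires −α(T_deep − T_surf) + β(S_deep − S_surf′) = 0.
S_surf′ = S_deep − (α/β)·ΔT = 31.67 − (1.5 × 10⁻⁴/7.9 × 10⁻⁴)·(+3.9) = 30.9295 psu.
Increase required: 30.9295 − 30.73 = 0.1995 psu.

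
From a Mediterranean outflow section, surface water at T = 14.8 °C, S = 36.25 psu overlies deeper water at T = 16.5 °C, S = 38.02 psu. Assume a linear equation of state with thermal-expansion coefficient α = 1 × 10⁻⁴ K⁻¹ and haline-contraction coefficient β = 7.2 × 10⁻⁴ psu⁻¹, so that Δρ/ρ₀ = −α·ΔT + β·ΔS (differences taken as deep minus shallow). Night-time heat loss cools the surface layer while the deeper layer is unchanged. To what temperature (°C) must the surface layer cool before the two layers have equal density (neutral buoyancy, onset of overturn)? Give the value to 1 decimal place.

Neutral buoyancy requires Δρ = 0, i.e. −α(T_deep − T_surf′) + β(S_deep − S_surf) = 0.
T_surf′ = T_deep − (β/α)·ΔS = 16.5 − (7.2 × 10⁻⁴/1 × 10⁻⁴)·(+1.77) = 3.756 °C.
Cooling required: 14.8 − (3.756) = 11.044 °C.

3.8 °C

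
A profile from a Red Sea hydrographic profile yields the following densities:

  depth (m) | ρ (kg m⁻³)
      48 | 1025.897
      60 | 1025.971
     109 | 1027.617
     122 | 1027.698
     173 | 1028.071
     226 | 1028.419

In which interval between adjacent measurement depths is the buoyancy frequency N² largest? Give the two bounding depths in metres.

Compute the density gradient over each adjacent pair:
  48–60 m: Δρ/Δz = 0.074/12 = 6.2 × 10⁻³ kg m⁻⁴
  60–109 m: Δρ/Δz = 1.646/49 = 0.034 kg m⁻⁴
  109–122 m: Δρ/Δz = 0.081/13 = 6.2 × 10⁻³ kg m⁻⁴
  122–173 m: Δρ/Δz = 0.373/51 = 7.3 × 10⁻³ kg m⁻⁴
  173–226 m: Δρ/Δz = 0.348/53 = 6.6 × 10⁻³ kg m⁻⁴
The largest gradient is in the 60–109 m interval — the pycnocline.

60–109 m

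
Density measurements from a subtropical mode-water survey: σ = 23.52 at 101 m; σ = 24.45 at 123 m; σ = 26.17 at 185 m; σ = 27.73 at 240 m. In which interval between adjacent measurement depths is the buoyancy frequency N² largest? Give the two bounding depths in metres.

101–123 m

Compute the density gradient over each adjacent pair:
  101–123 m: Δρ/Δz = 0.93/22 = 0.042 kg m⁻⁴
  123–185 m: Δρ/Δz = 1.72/62 = 0.028 kg m⁻⁴
  185–240 m: Δρ/Δz = 1.56/55 = 0.028 kg m⁻⁴
The largest gradient is in the 101–123 m interval — the pycnocline.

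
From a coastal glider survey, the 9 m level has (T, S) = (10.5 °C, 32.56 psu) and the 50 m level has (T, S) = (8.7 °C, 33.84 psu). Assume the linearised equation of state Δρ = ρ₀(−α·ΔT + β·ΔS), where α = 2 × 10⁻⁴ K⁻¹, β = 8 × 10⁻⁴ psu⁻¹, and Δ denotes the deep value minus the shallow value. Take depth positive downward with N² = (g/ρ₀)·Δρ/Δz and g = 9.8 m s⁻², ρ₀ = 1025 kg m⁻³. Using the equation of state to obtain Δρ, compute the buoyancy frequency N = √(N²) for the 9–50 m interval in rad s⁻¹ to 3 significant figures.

0.0182 rad s⁻¹

ΔT = -1.8 K, ΔS = +1.28 psu (deep − shallow).
Δρ/ρ₀ = −αΔT + βΔS = 3.60 × 10⁻⁴ + 1.024 × 10⁻³ = 1.384 × 10⁻³, so Δρ ≈ 1.419 kg m⁻³.
N² = (g/ρ₀)·Δρ/Δz = g·(Δρ/ρ₀)/Δz = 9.8 × 1.384 × 10⁻³ / 41 = 3.3081 × 10⁻⁴ s⁻².
N = √(3.3081 × 10⁻⁴) = 0.018188 rad s⁻¹ ≈ 0.0182 rad s⁻¹.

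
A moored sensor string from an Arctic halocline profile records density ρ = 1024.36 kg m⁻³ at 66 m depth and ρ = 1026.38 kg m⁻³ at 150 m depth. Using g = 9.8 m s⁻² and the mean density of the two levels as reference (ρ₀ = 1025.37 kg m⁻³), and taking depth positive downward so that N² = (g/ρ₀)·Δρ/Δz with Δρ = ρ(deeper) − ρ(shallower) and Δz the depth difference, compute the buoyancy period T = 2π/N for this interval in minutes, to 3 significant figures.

6.91 min

Δρ = 1026.38 − 1024.36 = 2.02 kg m⁻³ over Δz = 150 − 66 = 84 m.
N² = (9.8/1025.37) × (2.02/84) = 2.2984 × 10⁻⁴ s⁻².
N = √(2.2984 × 10⁻⁴) = 0.015160 rad s⁻¹, so T = 2π/N = 414.46 s = 6.9077 min ≈ 6.91 min.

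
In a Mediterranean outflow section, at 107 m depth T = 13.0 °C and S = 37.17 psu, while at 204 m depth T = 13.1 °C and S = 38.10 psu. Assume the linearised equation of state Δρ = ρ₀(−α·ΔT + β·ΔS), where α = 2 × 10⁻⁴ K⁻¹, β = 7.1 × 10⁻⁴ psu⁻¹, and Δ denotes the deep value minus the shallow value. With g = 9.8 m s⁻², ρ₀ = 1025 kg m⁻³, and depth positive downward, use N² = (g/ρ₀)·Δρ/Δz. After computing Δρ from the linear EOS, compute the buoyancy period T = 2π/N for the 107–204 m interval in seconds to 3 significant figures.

ΔT = +0.1 K, ΔS = +0.93 psu (deep − shallow).
Δρ/ρ₀ = −αΔT + βΔS = -2.00 × 10⁻⁵ + 6.603 × 10⁻⁴ = 6.403 × 10⁻⁴, so Δρ ≈ 0.6563 kg m⁻³.
N² = (g/ρ₀)·Δρ/Δz = g·(Δρ/ρ₀)/Δz = 9.8 × 6.403 × 10⁻⁴ / 97 = 6.4690 × 10⁻⁵ s⁻².
N = √(6.4690 × 10⁻⁵) = 8.0430 × 10⁻³ rad s⁻¹ → T = 2π/N = 781.20 s ≈ 781 s.

781 s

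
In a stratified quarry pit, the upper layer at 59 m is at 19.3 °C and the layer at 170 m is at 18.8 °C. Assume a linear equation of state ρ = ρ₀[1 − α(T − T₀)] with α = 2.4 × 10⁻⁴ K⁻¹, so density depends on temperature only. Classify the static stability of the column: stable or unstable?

ΔT = 18.8 − 19.3 = -0.5 K, so Δρ/ρ₀ = −αΔT = 1.20 × 10⁻⁴.
Δρ/ρ₀ > 0, so Δρ > 0: deeper water is denser → statically stable.

stable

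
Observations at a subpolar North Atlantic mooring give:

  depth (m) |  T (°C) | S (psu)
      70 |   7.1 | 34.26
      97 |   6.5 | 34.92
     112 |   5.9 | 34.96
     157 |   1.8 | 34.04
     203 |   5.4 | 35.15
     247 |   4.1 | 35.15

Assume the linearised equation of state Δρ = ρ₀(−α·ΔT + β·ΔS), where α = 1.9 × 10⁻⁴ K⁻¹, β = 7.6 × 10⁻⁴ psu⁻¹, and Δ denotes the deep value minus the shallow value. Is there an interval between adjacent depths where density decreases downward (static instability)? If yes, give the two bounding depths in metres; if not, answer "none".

Evaluate Δρ/ρ₀ = −αΔT + βΔS across each adjacent pair:
  70–97 m: −αΔT+βΔS = −(1.9 × 10⁻⁴)(-0.6)+(7.6 × 10⁻⁴)(+0.66) = 6.2 × 10⁻⁴ → stable
  97–112 m: −αΔT+βΔS = −(1.9 × 10⁻⁴)(-0.6)+(7.6 × 10⁻⁴)(+0.04) = 1.4 × 10⁻⁴ → stable
  112–157 m: −αΔT+βΔS = −(1.9 × 10⁻⁴)(-4.1)+(7.6 × 10⁻⁴)(-0.92) = 8.0 × 10⁻⁵ → stable
  157–203 m: −αΔT+βΔS = −(1.9 × 10⁻⁴)(+3.6)+(7.6 × 10⁻⁴)(+1.11) = 1.6 × 10⁻⁴ → stable
  203–247 m: −αΔT+βΔS = −(1.9 × 10⁻⁴)(-1.3)+(7.6 × 10⁻⁴)(+0.00) = 2.5 × 10⁻⁴ → stable
Every interval has Δρ > 0: the column is stably stratified throughout.

none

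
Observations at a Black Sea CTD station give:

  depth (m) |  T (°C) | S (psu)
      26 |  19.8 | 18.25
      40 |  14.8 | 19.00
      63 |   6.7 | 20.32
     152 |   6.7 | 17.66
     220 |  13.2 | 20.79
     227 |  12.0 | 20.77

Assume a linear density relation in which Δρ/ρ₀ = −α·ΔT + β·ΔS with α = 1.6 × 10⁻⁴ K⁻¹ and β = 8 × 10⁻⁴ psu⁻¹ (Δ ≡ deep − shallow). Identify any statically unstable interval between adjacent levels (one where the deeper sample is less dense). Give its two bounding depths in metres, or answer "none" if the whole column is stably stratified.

Evaluate Δρ/ρ₀ = −αΔT + βΔS across each adjacent pair:
  26–40 m: −αΔT+βΔS = −(1.6 × 10⁻⁴)(-5.0)+(8 × 10⁻⁴)(+0.75) = 1.4 × 10⁻³ → stable
  40–63 m: −αΔT+βΔS = −(1.6 × 10⁻⁴)(-8.1)+(8 × 10⁻⁴)(+1.32) = 2.4 × 10⁻³ → stable
  63–152 m: −αΔT+βΔS = −(1.6 × 10⁻⁴)(+0.0)+(8 × 10⁻⁴)(-2.66) = -2.1 × 10⁻³ → UNSTABLE
  152–220 m: −αΔT+βΔS = −(1.6 × 10⁻⁴)(+6.5)+(8 × 10⁻⁴)(+3.13) = 1.5 × 10⁻³ → stable
  220–227 m: −αΔT+βΔS = −(1.6 × 10⁻⁴)(-1.2)+(8 × 10⁻⁴)(-0.02) = 1.8 × 10⁻⁴ → stable
The 63–152 m interval has Δρ < 0: lighter water underlies denser water.

63–152 m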